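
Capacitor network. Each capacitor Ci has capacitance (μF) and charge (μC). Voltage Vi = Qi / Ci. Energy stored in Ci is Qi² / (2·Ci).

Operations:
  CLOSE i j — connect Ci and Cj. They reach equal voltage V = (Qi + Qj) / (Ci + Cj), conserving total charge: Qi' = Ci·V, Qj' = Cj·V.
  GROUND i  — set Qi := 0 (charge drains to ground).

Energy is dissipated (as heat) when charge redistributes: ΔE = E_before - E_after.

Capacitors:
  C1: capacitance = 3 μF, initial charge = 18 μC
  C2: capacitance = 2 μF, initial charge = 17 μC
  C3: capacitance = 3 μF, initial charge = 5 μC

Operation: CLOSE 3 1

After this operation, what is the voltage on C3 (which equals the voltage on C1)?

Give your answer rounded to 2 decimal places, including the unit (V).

Initial: C1(3μF, Q=18μC, V=6.00V), C2(2μF, Q=17μC, V=8.50V), C3(3μF, Q=5μC, V=1.67V)
Op 1: CLOSE 3-1: Q_total=23.00, C_total=6.00, V=3.83; Q3=11.50, Q1=11.50; dissipated=14.083

Answer: 3.83 V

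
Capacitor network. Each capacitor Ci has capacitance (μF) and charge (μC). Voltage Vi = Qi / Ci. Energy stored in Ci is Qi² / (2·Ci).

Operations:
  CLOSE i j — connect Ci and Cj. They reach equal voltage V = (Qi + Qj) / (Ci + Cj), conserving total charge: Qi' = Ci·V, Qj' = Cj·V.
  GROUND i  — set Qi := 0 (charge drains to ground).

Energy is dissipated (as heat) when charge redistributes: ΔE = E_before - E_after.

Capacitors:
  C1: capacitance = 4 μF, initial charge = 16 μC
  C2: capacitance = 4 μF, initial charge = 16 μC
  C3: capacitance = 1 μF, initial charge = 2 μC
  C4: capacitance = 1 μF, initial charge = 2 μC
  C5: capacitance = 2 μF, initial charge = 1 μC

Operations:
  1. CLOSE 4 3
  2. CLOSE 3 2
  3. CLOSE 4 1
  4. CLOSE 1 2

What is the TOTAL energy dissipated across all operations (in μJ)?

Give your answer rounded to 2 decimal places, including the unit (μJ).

Answer: 3.20 μJ

Derivation:
Initial: C1(4μF, Q=16μC, V=4.00V), C2(4μF, Q=16μC, V=4.00V), C3(1μF, Q=2μC, V=2.00V), C4(1μF, Q=2μC, V=2.00V), C5(2μF, Q=1μC, V=0.50V)
Op 1: CLOSE 4-3: Q_total=4.00, C_total=2.00, V=2.00; Q4=2.00, Q3=2.00; dissipated=0.000
Op 2: CLOSE 3-2: Q_total=18.00, C_total=5.00, V=3.60; Q3=3.60, Q2=14.40; dissipated=1.600
Op 3: CLOSE 4-1: Q_total=18.00, C_total=5.00, V=3.60; Q4=3.60, Q1=14.40; dissipated=1.600
Op 4: CLOSE 1-2: Q_total=28.80, C_total=8.00, V=3.60; Q1=14.40, Q2=14.40; dissipated=0.000
Total dissipated: 3.200 μJ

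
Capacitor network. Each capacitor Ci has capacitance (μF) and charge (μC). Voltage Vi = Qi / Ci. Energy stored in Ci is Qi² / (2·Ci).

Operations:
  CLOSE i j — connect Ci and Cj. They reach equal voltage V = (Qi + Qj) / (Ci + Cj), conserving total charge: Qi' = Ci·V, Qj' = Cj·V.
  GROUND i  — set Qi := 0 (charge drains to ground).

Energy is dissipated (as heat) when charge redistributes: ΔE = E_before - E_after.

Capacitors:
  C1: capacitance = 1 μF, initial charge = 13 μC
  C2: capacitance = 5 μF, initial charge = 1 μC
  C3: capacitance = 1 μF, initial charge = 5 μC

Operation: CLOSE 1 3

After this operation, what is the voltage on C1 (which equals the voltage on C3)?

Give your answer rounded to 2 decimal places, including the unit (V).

Answer: 9.00 V

Derivation:
Initial: C1(1μF, Q=13μC, V=13.00V), C2(5μF, Q=1μC, V=0.20V), C3(1μF, Q=5μC, V=5.00V)
Op 1: CLOSE 1-3: Q_total=18.00, C_total=2.00, V=9.00; Q1=9.00, Q3=9.00; dissipated=16.000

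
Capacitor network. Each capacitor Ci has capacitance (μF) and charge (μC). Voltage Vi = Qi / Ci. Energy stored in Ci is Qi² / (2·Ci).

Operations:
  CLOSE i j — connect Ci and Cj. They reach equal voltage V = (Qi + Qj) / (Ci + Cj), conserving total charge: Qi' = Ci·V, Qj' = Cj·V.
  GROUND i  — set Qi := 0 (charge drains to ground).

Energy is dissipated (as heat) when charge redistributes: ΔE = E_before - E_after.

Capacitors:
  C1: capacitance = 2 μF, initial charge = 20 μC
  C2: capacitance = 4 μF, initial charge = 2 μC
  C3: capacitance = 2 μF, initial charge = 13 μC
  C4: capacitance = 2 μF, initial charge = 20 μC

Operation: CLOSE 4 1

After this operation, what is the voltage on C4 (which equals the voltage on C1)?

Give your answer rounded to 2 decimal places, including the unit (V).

Answer: 10.00 V

Derivation:
Initial: C1(2μF, Q=20μC, V=10.00V), C2(4μF, Q=2μC, V=0.50V), C3(2μF, Q=13μC, V=6.50V), C4(2μF, Q=20μC, V=10.00V)
Op 1: CLOSE 4-1: Q_total=40.00, C_total=4.00, V=10.00; Q4=20.00, Q1=20.00; dissipated=0.000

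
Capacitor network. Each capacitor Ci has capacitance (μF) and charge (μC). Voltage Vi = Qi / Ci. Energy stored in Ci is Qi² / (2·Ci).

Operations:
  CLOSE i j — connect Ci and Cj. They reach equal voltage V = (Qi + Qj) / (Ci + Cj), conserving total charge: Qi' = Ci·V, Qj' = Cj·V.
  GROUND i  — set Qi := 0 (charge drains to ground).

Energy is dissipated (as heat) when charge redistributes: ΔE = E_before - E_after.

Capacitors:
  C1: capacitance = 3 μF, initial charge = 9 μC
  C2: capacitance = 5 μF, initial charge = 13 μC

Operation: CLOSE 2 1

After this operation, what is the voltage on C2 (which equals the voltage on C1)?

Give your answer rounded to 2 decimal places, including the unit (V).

Answer: 2.75 V

Derivation:
Initial: C1(3μF, Q=9μC, V=3.00V), C2(5μF, Q=13μC, V=2.60V)
Op 1: CLOSE 2-1: Q_total=22.00, C_total=8.00, V=2.75; Q2=13.75, Q1=8.25; dissipated=0.150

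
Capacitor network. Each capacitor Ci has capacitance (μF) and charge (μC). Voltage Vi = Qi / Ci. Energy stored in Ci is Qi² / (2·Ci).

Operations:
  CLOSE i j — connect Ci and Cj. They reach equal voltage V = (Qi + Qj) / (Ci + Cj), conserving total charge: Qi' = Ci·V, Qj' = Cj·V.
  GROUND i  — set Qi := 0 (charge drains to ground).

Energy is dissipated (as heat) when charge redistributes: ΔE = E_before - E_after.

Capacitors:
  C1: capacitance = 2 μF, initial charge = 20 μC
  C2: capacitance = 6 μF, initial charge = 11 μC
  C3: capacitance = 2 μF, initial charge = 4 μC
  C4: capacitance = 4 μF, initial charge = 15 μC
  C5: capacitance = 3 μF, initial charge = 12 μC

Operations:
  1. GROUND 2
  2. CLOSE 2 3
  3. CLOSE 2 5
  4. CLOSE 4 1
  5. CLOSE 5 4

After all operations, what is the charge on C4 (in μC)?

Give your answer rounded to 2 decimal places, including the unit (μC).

Initial: C1(2μF, Q=20μC, V=10.00V), C2(6μF, Q=11μC, V=1.83V), C3(2μF, Q=4μC, V=2.00V), C4(4μF, Q=15μC, V=3.75V), C5(3μF, Q=12μC, V=4.00V)
Op 1: GROUND 2: Q2=0; energy lost=10.083
Op 2: CLOSE 2-3: Q_total=4.00, C_total=8.00, V=0.50; Q2=3.00, Q3=1.00; dissipated=3.000
Op 3: CLOSE 2-5: Q_total=15.00, C_total=9.00, V=1.67; Q2=10.00, Q5=5.00; dissipated=12.250
Op 4: CLOSE 4-1: Q_total=35.00, C_total=6.00, V=5.83; Q4=23.33, Q1=11.67; dissipated=26.042
Op 5: CLOSE 5-4: Q_total=28.33, C_total=7.00, V=4.05; Q5=12.14, Q4=16.19; dissipated=14.881
Final charges: Q1=11.67, Q2=10.00, Q3=1.00, Q4=16.19, Q5=12.14

Answer: 16.19 μC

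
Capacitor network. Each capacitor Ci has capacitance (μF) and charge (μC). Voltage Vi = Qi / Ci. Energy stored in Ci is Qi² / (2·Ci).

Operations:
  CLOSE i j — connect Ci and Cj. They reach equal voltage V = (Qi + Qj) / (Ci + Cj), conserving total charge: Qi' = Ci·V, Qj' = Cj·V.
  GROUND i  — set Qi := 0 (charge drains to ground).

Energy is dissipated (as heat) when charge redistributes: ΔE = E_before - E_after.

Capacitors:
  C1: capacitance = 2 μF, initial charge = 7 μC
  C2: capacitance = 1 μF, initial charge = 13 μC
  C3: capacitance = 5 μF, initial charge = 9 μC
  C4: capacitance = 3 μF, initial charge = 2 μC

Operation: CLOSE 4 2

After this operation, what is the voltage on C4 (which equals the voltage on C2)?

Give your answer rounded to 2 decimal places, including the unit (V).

Answer: 3.75 V

Derivation:
Initial: C1(2μF, Q=7μC, V=3.50V), C2(1μF, Q=13μC, V=13.00V), C3(5μF, Q=9μC, V=1.80V), C4(3μF, Q=2μC, V=0.67V)
Op 1: CLOSE 4-2: Q_total=15.00, C_total=4.00, V=3.75; Q4=11.25, Q2=3.75; dissipated=57.042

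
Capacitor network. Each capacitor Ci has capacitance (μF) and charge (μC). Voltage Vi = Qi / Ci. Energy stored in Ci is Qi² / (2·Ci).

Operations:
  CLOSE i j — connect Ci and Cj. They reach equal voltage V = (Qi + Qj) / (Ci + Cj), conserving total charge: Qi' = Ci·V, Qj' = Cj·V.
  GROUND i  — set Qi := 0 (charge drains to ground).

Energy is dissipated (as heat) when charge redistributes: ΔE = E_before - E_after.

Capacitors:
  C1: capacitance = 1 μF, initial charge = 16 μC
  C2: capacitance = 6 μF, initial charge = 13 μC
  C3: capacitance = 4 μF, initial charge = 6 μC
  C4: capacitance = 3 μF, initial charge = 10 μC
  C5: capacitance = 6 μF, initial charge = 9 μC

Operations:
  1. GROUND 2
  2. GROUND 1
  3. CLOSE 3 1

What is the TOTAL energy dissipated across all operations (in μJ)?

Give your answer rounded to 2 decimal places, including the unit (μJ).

Answer: 142.98 μJ

Derivation:
Initial: C1(1μF, Q=16μC, V=16.00V), C2(6μF, Q=13μC, V=2.17V), C3(4μF, Q=6μC, V=1.50V), C4(3μF, Q=10μC, V=3.33V), C5(6μF, Q=9μC, V=1.50V)
Op 1: GROUND 2: Q2=0; energy lost=14.083
Op 2: GROUND 1: Q1=0; energy lost=128.000
Op 3: CLOSE 3-1: Q_total=6.00, C_total=5.00, V=1.20; Q3=4.80, Q1=1.20; dissipated=0.900
Total dissipated: 142.983 μJ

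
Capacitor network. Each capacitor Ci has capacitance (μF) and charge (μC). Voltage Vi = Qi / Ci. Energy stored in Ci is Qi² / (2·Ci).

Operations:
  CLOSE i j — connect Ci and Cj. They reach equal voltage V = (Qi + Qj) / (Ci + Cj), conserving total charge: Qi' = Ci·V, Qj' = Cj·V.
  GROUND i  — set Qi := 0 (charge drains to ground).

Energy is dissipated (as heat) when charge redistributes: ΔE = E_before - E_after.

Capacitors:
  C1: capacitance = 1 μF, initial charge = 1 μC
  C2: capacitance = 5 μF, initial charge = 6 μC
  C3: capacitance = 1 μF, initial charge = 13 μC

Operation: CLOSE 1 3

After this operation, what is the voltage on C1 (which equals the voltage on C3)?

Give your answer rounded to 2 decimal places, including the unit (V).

Answer: 7.00 V

Derivation:
Initial: C1(1μF, Q=1μC, V=1.00V), C2(5μF, Q=6μC, V=1.20V), C3(1μF, Q=13μC, V=13.00V)
Op 1: CLOSE 1-3: Q_total=14.00, C_total=2.00, V=7.00; Q1=7.00, Q3=7.00; dissipated=36.000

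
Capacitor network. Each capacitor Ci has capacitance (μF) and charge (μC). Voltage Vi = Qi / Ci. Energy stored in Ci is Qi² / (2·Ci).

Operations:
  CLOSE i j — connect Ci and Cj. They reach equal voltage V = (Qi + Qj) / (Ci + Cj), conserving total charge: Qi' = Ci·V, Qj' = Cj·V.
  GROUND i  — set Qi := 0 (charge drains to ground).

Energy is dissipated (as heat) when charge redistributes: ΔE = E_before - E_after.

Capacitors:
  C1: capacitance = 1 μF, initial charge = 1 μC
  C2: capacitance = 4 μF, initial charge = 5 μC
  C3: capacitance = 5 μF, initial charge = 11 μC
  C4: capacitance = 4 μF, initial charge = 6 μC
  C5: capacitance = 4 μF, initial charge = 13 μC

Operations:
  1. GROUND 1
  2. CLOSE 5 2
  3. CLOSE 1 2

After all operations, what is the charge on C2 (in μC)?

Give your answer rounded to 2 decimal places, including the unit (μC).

Initial: C1(1μF, Q=1μC, V=1.00V), C2(4μF, Q=5μC, V=1.25V), C3(5μF, Q=11μC, V=2.20V), C4(4μF, Q=6μC, V=1.50V), C5(4μF, Q=13μC, V=3.25V)
Op 1: GROUND 1: Q1=0; energy lost=0.500
Op 2: CLOSE 5-2: Q_total=18.00, C_total=8.00, V=2.25; Q5=9.00, Q2=9.00; dissipated=4.000
Op 3: CLOSE 1-2: Q_total=9.00, C_total=5.00, V=1.80; Q1=1.80, Q2=7.20; dissipated=2.025
Final charges: Q1=1.80, Q2=7.20, Q3=11.00, Q4=6.00, Q5=9.00

Answer: 7.20 μC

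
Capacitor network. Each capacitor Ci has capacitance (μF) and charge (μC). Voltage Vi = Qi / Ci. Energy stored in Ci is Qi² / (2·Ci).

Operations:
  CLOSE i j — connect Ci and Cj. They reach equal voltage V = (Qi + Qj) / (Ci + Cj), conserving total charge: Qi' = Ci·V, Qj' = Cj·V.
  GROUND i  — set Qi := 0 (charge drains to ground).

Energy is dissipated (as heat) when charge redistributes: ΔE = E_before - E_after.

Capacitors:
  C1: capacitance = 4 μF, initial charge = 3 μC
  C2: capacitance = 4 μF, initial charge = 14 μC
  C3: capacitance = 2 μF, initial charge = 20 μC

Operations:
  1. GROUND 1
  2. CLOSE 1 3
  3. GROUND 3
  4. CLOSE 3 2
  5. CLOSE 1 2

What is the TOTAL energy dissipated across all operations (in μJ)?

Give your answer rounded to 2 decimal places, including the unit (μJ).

Initial: C1(4μF, Q=3μC, V=0.75V), C2(4μF, Q=14μC, V=3.50V), C3(2μF, Q=20μC, V=10.00V)
Op 1: GROUND 1: Q1=0; energy lost=1.125
Op 2: CLOSE 1-3: Q_total=20.00, C_total=6.00, V=3.33; Q1=13.33, Q3=6.67; dissipated=66.667
Op 3: GROUND 3: Q3=0; energy lost=11.111
Op 4: CLOSE 3-2: Q_total=14.00, C_total=6.00, V=2.33; Q3=4.67, Q2=9.33; dissipated=8.167
Op 5: CLOSE 1-2: Q_total=22.67, C_total=8.00, V=2.83; Q1=11.33, Q2=11.33; dissipated=1.000
Total dissipated: 88.069 μJ

Answer: 88.07 μJ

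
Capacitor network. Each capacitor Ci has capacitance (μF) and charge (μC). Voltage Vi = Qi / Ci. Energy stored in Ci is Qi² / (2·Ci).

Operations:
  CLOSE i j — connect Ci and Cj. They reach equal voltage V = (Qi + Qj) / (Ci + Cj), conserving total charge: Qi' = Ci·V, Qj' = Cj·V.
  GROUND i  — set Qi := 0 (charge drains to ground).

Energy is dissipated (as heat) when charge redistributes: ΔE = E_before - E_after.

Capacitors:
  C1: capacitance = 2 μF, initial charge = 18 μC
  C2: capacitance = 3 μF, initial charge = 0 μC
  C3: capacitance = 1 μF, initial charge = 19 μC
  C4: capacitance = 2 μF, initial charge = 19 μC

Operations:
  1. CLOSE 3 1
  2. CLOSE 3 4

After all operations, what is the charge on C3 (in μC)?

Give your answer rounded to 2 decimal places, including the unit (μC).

Answer: 10.44 μC

Derivation:
Initial: C1(2μF, Q=18μC, V=9.00V), C2(3μF, Q=0μC, V=0.00V), C3(1μF, Q=19μC, V=19.00V), C4(2μF, Q=19μC, V=9.50V)
Op 1: CLOSE 3-1: Q_total=37.00, C_total=3.00, V=12.33; Q3=12.33, Q1=24.67; dissipated=33.333
Op 2: CLOSE 3-4: Q_total=31.33, C_total=3.00, V=10.44; Q3=10.44, Q4=20.89; dissipated=2.676
Final charges: Q1=24.67, Q2=0.00, Q3=10.44, Q4=20.89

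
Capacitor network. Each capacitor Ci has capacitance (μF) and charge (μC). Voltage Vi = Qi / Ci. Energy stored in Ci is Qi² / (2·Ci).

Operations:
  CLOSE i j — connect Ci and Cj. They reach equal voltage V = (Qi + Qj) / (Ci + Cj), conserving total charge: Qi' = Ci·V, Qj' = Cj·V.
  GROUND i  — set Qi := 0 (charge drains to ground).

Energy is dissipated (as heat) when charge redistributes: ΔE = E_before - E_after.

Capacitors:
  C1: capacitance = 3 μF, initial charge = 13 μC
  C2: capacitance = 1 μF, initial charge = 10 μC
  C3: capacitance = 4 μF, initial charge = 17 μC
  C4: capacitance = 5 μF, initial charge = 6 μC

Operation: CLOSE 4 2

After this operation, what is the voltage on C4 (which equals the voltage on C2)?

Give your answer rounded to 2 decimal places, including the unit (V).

Initial: C1(3μF, Q=13μC, V=4.33V), C2(1μF, Q=10μC, V=10.00V), C3(4μF, Q=17μC, V=4.25V), C4(5μF, Q=6μC, V=1.20V)
Op 1: CLOSE 4-2: Q_total=16.00, C_total=6.00, V=2.67; Q4=13.33, Q2=2.67; dissipated=32.267

Answer: 2.67 V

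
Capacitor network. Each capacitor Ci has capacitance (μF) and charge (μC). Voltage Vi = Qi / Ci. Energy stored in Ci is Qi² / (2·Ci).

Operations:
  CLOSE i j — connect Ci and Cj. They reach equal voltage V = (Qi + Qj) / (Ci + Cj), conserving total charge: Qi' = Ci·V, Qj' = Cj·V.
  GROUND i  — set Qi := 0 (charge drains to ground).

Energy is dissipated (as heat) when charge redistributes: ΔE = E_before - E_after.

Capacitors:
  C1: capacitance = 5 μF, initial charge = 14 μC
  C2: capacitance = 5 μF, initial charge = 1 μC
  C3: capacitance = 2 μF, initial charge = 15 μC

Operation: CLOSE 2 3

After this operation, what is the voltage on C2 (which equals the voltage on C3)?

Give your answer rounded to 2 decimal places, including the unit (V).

Initial: C1(5μF, Q=14μC, V=2.80V), C2(5μF, Q=1μC, V=0.20V), C3(2μF, Q=15μC, V=7.50V)
Op 1: CLOSE 2-3: Q_total=16.00, C_total=7.00, V=2.29; Q2=11.43, Q3=4.57; dissipated=38.064

Answer: 2.29 V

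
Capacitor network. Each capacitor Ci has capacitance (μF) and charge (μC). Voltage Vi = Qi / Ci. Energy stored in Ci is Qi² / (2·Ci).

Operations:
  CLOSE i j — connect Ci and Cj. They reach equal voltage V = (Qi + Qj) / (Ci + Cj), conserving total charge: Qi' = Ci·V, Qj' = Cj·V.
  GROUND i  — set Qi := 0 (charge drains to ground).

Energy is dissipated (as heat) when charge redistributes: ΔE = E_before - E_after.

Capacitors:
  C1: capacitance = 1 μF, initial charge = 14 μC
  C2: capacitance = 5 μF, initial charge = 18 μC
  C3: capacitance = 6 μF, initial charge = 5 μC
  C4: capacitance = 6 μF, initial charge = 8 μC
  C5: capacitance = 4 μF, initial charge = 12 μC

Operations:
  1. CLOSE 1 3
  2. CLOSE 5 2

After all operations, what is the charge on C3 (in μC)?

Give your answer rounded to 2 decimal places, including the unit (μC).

Answer: 16.29 μC

Derivation:
Initial: C1(1μF, Q=14μC, V=14.00V), C2(5μF, Q=18μC, V=3.60V), C3(6μF, Q=5μC, V=0.83V), C4(6μF, Q=8μC, V=1.33V), C5(4μF, Q=12μC, V=3.00V)
Op 1: CLOSE 1-3: Q_total=19.00, C_total=7.00, V=2.71; Q1=2.71, Q3=16.29; dissipated=74.298
Op 2: CLOSE 5-2: Q_total=30.00, C_total=9.00, V=3.33; Q5=13.33, Q2=16.67; dissipated=0.400
Final charges: Q1=2.71, Q2=16.67, Q3=16.29, Q4=8.00, Q5=13.33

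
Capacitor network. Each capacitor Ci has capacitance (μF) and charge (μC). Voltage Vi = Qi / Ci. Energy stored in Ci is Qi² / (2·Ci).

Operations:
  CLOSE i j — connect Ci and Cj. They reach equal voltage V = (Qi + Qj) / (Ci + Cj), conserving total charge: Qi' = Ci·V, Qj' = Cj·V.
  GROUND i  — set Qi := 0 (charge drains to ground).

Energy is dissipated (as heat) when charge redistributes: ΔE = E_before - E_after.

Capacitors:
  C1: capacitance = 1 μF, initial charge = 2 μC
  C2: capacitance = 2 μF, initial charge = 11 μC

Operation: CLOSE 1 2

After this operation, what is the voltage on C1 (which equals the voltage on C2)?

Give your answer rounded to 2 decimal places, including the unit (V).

Initial: C1(1μF, Q=2μC, V=2.00V), C2(2μF, Q=11μC, V=5.50V)
Op 1: CLOSE 1-2: Q_total=13.00, C_total=3.00, V=4.33; Q1=4.33, Q2=8.67; dissipated=4.083

Answer: 4.33 V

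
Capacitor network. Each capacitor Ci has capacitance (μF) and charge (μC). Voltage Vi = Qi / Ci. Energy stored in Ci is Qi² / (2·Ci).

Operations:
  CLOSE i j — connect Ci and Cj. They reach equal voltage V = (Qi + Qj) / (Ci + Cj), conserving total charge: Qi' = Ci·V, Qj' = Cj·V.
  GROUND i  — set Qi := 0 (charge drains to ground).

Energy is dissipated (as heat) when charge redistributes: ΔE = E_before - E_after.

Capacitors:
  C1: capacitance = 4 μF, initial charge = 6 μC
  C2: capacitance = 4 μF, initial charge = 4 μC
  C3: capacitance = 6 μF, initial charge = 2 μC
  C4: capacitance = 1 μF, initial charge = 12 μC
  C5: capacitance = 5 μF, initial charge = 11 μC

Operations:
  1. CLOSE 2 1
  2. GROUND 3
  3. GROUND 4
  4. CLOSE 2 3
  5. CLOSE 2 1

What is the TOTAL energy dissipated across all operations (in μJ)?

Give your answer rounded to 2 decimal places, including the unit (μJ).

Initial: C1(4μF, Q=6μC, V=1.50V), C2(4μF, Q=4μC, V=1.00V), C3(6μF, Q=2μC, V=0.33V), C4(1μF, Q=12μC, V=12.00V), C5(5μF, Q=11μC, V=2.20V)
Op 1: CLOSE 2-1: Q_total=10.00, C_total=8.00, V=1.25; Q2=5.00, Q1=5.00; dissipated=0.250
Op 2: GROUND 3: Q3=0; energy lost=0.333
Op 3: GROUND 4: Q4=0; energy lost=72.000
Op 4: CLOSE 2-3: Q_total=5.00, C_total=10.00, V=0.50; Q2=2.00, Q3=3.00; dissipated=1.875
Op 5: CLOSE 2-1: Q_total=7.00, C_total=8.00, V=0.88; Q2=3.50, Q1=3.50; dissipated=0.562
Total dissipated: 75.021 μJ

Answer: 75.02 μJ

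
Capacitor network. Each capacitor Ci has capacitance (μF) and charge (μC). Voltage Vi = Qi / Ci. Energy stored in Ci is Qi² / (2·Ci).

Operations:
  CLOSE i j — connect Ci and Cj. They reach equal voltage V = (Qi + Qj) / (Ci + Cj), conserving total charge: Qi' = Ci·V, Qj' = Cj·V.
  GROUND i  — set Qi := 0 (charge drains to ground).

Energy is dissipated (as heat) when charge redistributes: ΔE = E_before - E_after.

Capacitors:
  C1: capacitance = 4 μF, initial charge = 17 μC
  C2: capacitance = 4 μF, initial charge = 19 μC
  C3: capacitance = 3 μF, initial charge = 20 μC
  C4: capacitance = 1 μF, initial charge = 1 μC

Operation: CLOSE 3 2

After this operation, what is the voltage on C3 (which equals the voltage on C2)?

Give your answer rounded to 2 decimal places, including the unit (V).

Initial: C1(4μF, Q=17μC, V=4.25V), C2(4μF, Q=19μC, V=4.75V), C3(3μF, Q=20μC, V=6.67V), C4(1μF, Q=1μC, V=1.00V)
Op 1: CLOSE 3-2: Q_total=39.00, C_total=7.00, V=5.57; Q3=16.71, Q2=22.29; dissipated=3.149

Answer: 5.57 V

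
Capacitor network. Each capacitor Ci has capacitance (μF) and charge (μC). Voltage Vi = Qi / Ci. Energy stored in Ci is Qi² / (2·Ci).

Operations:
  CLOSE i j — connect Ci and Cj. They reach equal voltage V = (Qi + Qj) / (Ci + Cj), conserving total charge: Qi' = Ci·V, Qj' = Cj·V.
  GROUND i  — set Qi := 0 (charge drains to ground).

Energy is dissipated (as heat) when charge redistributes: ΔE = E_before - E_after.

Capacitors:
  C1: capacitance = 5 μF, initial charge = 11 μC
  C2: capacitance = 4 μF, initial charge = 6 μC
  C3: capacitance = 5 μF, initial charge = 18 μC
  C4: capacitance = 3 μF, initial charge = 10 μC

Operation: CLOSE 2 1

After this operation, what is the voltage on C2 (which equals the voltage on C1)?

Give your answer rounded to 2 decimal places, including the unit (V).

Answer: 1.89 V

Derivation:
Initial: C1(5μF, Q=11μC, V=2.20V), C2(4μF, Q=6μC, V=1.50V), C3(5μF, Q=18μC, V=3.60V), C4(3μF, Q=10μC, V=3.33V)
Op 1: CLOSE 2-1: Q_total=17.00, C_total=9.00, V=1.89; Q2=7.56, Q1=9.44; dissipated=0.544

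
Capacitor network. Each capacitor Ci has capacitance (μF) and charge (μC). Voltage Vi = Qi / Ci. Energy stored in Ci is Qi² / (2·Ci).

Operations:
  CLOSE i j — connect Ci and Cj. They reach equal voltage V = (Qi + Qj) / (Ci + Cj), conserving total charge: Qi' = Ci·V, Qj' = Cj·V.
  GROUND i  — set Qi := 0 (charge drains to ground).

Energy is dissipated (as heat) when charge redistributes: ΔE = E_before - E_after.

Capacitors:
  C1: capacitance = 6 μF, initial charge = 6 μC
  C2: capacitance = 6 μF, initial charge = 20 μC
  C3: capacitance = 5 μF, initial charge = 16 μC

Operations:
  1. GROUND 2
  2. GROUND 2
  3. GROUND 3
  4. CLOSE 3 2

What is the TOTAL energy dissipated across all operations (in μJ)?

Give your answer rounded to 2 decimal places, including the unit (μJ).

Answer: 58.93 μJ

Derivation:
Initial: C1(6μF, Q=6μC, V=1.00V), C2(6μF, Q=20μC, V=3.33V), C3(5μF, Q=16μC, V=3.20V)
Op 1: GROUND 2: Q2=0; energy lost=33.333
Op 2: GROUND 2: Q2=0; energy lost=0.000
Op 3: GROUND 3: Q3=0; energy lost=25.600
Op 4: CLOSE 3-2: Q_total=0.00, C_total=11.00, V=0.00; Q3=0.00, Q2=0.00; dissipated=0.000
Total dissipated: 58.933 μJ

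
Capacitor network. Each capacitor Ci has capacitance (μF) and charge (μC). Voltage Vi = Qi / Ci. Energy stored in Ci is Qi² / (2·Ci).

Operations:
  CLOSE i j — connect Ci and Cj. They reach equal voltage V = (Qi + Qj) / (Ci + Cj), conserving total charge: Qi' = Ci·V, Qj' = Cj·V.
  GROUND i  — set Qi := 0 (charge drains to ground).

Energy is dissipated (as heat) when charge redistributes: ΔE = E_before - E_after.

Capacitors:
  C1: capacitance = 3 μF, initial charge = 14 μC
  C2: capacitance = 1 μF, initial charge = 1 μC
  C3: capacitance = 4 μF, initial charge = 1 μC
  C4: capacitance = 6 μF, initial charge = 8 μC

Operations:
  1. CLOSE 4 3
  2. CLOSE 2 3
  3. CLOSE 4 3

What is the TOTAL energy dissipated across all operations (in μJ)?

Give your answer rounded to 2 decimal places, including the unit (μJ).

Initial: C1(3μF, Q=14μC, V=4.67V), C2(1μF, Q=1μC, V=1.00V), C3(4μF, Q=1μC, V=0.25V), C4(6μF, Q=8μC, V=1.33V)
Op 1: CLOSE 4-3: Q_total=9.00, C_total=10.00, V=0.90; Q4=5.40, Q3=3.60; dissipated=1.408
Op 2: CLOSE 2-3: Q_total=4.60, C_total=5.00, V=0.92; Q2=0.92, Q3=3.68; dissipated=0.004
Op 3: CLOSE 4-3: Q_total=9.08, C_total=10.00, V=0.91; Q4=5.45, Q3=3.63; dissipated=0.000
Total dissipated: 1.413 μJ

Answer: 1.41 μJ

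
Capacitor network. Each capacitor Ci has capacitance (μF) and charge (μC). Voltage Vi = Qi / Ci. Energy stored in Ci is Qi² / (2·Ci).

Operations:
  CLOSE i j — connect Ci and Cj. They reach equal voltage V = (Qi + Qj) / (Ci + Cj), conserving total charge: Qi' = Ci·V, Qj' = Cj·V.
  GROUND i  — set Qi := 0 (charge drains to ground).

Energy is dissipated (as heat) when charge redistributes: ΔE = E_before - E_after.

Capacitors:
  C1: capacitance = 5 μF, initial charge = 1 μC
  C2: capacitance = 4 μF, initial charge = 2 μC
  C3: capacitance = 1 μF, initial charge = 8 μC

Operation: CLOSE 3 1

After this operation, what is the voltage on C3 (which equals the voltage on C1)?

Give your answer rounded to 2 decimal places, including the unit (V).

Answer: 1.50 V

Derivation:
Initial: C1(5μF, Q=1μC, V=0.20V), C2(4μF, Q=2μC, V=0.50V), C3(1μF, Q=8μC, V=8.00V)
Op 1: CLOSE 3-1: Q_total=9.00, C_total=6.00, V=1.50; Q3=1.50, Q1=7.50; dissipated=25.350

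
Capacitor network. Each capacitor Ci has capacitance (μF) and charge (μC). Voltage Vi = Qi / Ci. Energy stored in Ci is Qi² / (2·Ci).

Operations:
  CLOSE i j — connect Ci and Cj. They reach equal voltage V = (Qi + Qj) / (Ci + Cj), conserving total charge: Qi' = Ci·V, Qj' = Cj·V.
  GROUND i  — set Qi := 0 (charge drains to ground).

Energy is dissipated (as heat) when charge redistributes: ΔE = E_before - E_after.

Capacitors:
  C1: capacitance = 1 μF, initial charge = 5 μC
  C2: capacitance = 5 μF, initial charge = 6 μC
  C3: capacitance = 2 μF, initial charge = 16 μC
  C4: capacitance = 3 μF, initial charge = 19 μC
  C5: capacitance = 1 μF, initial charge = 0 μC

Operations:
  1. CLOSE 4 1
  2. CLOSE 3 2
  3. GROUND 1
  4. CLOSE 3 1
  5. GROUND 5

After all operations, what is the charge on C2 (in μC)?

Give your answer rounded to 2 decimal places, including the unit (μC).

Answer: 15.71 μC

Derivation:
Initial: C1(1μF, Q=5μC, V=5.00V), C2(5μF, Q=6μC, V=1.20V), C3(2μF, Q=16μC, V=8.00V), C4(3μF, Q=19μC, V=6.33V), C5(1μF, Q=0μC, V=0.00V)
Op 1: CLOSE 4-1: Q_total=24.00, C_total=4.00, V=6.00; Q4=18.00, Q1=6.00; dissipated=0.667
Op 2: CLOSE 3-2: Q_total=22.00, C_total=7.00, V=3.14; Q3=6.29, Q2=15.71; dissipated=33.029
Op 3: GROUND 1: Q1=0; energy lost=18.000
Op 4: CLOSE 3-1: Q_total=6.29, C_total=3.00, V=2.10; Q3=4.19, Q1=2.10; dissipated=3.293
Op 5: GROUND 5: Q5=0; energy lost=0.000
Final charges: Q1=2.10, Q2=15.71, Q3=4.19, Q4=18.00, Q5=0.00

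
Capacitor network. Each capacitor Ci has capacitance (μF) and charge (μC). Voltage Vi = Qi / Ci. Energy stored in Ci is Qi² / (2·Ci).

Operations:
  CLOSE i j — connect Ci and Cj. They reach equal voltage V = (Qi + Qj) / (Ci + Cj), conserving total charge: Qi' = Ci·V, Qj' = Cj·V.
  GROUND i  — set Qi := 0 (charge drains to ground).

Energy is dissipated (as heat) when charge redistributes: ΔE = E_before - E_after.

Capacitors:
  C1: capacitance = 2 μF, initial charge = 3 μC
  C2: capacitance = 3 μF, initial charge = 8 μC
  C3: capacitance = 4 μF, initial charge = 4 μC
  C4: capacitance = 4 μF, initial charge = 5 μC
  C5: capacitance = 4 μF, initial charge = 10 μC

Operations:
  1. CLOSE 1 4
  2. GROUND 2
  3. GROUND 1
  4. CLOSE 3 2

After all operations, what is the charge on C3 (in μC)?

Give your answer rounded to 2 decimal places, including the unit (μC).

Initial: C1(2μF, Q=3μC, V=1.50V), C2(3μF, Q=8μC, V=2.67V), C3(4μF, Q=4μC, V=1.00V), C4(4μF, Q=5μC, V=1.25V), C5(4μF, Q=10μC, V=2.50V)
Op 1: CLOSE 1-4: Q_total=8.00, C_total=6.00, V=1.33; Q1=2.67, Q4=5.33; dissipated=0.042
Op 2: GROUND 2: Q2=0; energy lost=10.667
Op 3: GROUND 1: Q1=0; energy lost=1.778
Op 4: CLOSE 3-2: Q_total=4.00, C_total=7.00, V=0.57; Q3=2.29, Q2=1.71; dissipated=0.857
Final charges: Q1=0.00, Q2=1.71, Q3=2.29, Q4=5.33, Q5=10.00

Answer: 2.29 μC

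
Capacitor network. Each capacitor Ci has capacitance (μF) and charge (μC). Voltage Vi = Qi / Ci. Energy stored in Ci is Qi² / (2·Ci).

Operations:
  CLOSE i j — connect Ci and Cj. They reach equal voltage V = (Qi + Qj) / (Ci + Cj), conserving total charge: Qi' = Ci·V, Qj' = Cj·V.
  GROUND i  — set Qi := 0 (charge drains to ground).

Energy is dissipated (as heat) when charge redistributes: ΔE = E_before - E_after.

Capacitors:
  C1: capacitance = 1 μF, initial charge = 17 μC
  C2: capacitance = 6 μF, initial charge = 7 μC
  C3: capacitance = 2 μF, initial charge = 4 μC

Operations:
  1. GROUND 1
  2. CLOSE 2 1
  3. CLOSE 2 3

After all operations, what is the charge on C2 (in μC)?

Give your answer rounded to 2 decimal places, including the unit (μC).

Initial: C1(1μF, Q=17μC, V=17.00V), C2(6μF, Q=7μC, V=1.17V), C3(2μF, Q=4μC, V=2.00V)
Op 1: GROUND 1: Q1=0; energy lost=144.500
Op 2: CLOSE 2-1: Q_total=7.00, C_total=7.00, V=1.00; Q2=6.00, Q1=1.00; dissipated=0.583
Op 3: CLOSE 2-3: Q_total=10.00, C_total=8.00, V=1.25; Q2=7.50, Q3=2.50; dissipated=0.750
Final charges: Q1=1.00, Q2=7.50, Q3=2.50

Answer: 7.50 μC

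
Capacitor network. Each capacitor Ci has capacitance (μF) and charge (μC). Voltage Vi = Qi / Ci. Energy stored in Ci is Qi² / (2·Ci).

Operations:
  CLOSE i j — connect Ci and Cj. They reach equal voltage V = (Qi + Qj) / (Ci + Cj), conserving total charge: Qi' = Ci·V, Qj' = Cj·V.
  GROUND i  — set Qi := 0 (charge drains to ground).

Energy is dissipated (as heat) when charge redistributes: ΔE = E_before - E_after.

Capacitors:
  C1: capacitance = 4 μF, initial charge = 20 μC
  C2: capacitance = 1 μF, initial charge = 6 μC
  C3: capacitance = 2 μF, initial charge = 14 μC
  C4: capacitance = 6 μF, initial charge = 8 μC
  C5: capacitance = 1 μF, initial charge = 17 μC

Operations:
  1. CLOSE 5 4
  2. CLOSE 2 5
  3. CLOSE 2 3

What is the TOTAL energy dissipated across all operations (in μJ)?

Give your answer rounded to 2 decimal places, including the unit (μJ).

Initial: C1(4μF, Q=20μC, V=5.00V), C2(1μF, Q=6μC, V=6.00V), C3(2μF, Q=14μC, V=7.00V), C4(6μF, Q=8μC, V=1.33V), C5(1μF, Q=17μC, V=17.00V)
Op 1: CLOSE 5-4: Q_total=25.00, C_total=7.00, V=3.57; Q5=3.57, Q4=21.43; dissipated=105.190
Op 2: CLOSE 2-5: Q_total=9.57, C_total=2.00, V=4.79; Q2=4.79, Q5=4.79; dissipated=1.474
Op 3: CLOSE 2-3: Q_total=18.79, C_total=3.00, V=6.26; Q2=6.26, Q3=12.52; dissipated=1.634
Total dissipated: 108.299 μJ

Answer: 108.30 μJ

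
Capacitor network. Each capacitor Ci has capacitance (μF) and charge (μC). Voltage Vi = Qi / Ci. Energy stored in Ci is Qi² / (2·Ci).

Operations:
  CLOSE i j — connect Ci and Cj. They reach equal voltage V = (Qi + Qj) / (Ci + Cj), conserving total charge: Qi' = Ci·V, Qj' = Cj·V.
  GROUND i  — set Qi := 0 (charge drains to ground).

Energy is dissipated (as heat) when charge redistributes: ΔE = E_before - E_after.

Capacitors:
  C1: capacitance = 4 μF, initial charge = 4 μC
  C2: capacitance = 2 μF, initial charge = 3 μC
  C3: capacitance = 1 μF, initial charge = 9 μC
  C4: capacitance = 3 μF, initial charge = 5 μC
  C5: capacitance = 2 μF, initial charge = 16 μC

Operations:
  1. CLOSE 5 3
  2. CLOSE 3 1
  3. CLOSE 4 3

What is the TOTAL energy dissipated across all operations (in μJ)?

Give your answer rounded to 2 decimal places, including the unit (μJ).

Answer: 22.08 μJ

Derivation:
Initial: C1(4μF, Q=4μC, V=1.00V), C2(2μF, Q=3μC, V=1.50V), C3(1μF, Q=9μC, V=9.00V), C4(3μF, Q=5μC, V=1.67V), C5(2μF, Q=16μC, V=8.00V)
Op 1: CLOSE 5-3: Q_total=25.00, C_total=3.00, V=8.33; Q5=16.67, Q3=8.33; dissipated=0.333
Op 2: CLOSE 3-1: Q_total=12.33, C_total=5.00, V=2.47; Q3=2.47, Q1=9.87; dissipated=21.511
Op 3: CLOSE 4-3: Q_total=7.47, C_total=4.00, V=1.87; Q4=5.60, Q3=1.87; dissipated=0.240
Total dissipated: 22.084 μJ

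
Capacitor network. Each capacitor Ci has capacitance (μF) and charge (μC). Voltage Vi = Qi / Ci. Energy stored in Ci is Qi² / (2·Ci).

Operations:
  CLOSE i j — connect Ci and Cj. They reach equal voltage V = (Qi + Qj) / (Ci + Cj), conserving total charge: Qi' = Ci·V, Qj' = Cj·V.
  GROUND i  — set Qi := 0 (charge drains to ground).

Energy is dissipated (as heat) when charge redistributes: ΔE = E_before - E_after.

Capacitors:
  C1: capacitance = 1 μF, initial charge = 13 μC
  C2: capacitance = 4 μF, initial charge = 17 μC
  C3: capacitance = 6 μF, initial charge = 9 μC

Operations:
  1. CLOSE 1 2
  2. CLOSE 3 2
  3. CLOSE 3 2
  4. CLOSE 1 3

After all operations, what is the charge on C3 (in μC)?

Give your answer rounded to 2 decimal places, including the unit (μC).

Initial: C1(1μF, Q=13μC, V=13.00V), C2(4μF, Q=17μC, V=4.25V), C3(6μF, Q=9μC, V=1.50V)
Op 1: CLOSE 1-2: Q_total=30.00, C_total=5.00, V=6.00; Q1=6.00, Q2=24.00; dissipated=30.625
Op 2: CLOSE 3-2: Q_total=33.00, C_total=10.00, V=3.30; Q3=19.80, Q2=13.20; dissipated=24.300
Op 3: CLOSE 3-2: Q_total=33.00, C_total=10.00, V=3.30; Q3=19.80, Q2=13.20; dissipated=0.000
Op 4: CLOSE 1-3: Q_total=25.80, C_total=7.00, V=3.69; Q1=3.69, Q3=22.11; dissipated=3.124
Final charges: Q1=3.69, Q2=13.20, Q3=22.11

Answer: 22.11 μC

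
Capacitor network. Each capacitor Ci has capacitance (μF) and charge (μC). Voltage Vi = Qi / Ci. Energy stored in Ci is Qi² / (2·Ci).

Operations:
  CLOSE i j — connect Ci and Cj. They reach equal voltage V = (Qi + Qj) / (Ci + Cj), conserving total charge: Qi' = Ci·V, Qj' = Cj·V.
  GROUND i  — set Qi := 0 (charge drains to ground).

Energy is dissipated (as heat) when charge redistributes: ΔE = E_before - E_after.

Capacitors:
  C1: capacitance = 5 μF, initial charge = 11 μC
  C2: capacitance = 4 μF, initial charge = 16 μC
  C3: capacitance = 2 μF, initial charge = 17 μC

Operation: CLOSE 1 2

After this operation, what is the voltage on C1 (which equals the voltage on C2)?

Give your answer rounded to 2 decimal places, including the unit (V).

Answer: 3.00 V

Derivation:
Initial: C1(5μF, Q=11μC, V=2.20V), C2(4μF, Q=16μC, V=4.00V), C3(2μF, Q=17μC, V=8.50V)
Op 1: CLOSE 1-2: Q_total=27.00, C_total=9.00, V=3.00; Q1=15.00, Q2=12.00; dissipated=3.600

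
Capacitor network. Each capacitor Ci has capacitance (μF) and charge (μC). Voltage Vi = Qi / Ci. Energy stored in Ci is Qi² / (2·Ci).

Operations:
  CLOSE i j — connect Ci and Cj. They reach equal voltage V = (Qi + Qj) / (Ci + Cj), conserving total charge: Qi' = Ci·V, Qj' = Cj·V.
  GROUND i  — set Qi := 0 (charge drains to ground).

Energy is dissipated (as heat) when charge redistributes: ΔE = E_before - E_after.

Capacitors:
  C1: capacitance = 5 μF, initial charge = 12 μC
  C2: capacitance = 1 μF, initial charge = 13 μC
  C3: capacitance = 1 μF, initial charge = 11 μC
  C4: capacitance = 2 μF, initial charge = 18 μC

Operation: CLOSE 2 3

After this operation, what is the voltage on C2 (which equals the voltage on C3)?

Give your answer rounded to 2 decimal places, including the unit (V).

Initial: C1(5μF, Q=12μC, V=2.40V), C2(1μF, Q=13μC, V=13.00V), C3(1μF, Q=11μC, V=11.00V), C4(2μF, Q=18μC, V=9.00V)
Op 1: CLOSE 2-3: Q_total=24.00, C_total=2.00, V=12.00; Q2=12.00, Q3=12.00; dissipated=1.000

Answer: 12.00 V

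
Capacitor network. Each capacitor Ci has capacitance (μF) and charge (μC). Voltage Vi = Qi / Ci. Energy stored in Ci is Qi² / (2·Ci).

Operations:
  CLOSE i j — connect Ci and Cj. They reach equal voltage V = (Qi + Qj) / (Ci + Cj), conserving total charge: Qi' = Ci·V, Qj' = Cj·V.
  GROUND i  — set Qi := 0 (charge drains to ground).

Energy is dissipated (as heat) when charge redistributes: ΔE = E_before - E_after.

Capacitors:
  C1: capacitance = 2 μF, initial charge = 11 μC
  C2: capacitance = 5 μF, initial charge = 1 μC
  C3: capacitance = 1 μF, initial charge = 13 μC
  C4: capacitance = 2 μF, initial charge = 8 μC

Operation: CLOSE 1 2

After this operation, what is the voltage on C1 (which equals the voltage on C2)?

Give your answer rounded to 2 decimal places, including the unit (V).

Initial: C1(2μF, Q=11μC, V=5.50V), C2(5μF, Q=1μC, V=0.20V), C3(1μF, Q=13μC, V=13.00V), C4(2μF, Q=8μC, V=4.00V)
Op 1: CLOSE 1-2: Q_total=12.00, C_total=7.00, V=1.71; Q1=3.43, Q2=8.57; dissipated=20.064

Answer: 1.71 V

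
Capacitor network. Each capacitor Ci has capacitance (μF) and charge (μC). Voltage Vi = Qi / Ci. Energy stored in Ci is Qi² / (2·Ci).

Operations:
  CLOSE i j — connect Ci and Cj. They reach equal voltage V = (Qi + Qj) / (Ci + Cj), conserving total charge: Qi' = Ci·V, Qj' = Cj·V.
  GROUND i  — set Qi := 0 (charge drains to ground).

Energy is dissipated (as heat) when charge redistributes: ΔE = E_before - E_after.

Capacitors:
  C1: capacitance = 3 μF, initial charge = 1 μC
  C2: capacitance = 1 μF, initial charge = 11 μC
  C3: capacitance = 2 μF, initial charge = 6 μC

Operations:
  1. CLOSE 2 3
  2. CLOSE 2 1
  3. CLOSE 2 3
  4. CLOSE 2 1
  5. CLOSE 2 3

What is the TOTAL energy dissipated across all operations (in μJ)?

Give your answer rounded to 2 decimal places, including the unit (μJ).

Initial: C1(3μF, Q=1μC, V=0.33V), C2(1μF, Q=11μC, V=11.00V), C3(2μF, Q=6μC, V=3.00V)
Op 1: CLOSE 2-3: Q_total=17.00, C_total=3.00, V=5.67; Q2=5.67, Q3=11.33; dissipated=21.333
Op 2: CLOSE 2-1: Q_total=6.67, C_total=4.00, V=1.67; Q2=1.67, Q1=5.00; dissipated=10.667
Op 3: CLOSE 2-3: Q_total=13.00, C_total=3.00, V=4.33; Q2=4.33, Q3=8.67; dissipated=5.333
Op 4: CLOSE 2-1: Q_total=9.33, C_total=4.00, V=2.33; Q2=2.33, Q1=7.00; dissipated=2.667
Op 5: CLOSE 2-3: Q_total=11.00, C_total=3.00, V=3.67; Q2=3.67, Q3=7.33; dissipated=1.333
Total dissipated: 41.333 μJ

Answer: 41.33 μJ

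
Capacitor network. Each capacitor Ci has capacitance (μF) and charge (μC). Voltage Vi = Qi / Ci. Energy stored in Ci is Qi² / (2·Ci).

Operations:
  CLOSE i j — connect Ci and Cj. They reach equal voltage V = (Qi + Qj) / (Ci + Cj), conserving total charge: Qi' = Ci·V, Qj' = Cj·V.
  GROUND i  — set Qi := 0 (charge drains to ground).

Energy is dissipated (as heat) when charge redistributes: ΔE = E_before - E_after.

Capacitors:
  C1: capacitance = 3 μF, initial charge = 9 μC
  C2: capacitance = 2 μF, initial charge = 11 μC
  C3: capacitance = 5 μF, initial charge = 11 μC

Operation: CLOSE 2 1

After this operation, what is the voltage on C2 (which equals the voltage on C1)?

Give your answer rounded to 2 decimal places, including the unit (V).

Answer: 4.00 V

Derivation:
Initial: C1(3μF, Q=9μC, V=3.00V), C2(2μF, Q=11μC, V=5.50V), C3(5μF, Q=11μC, V=2.20V)
Op 1: CLOSE 2-1: Q_total=20.00, C_total=5.00, V=4.00; Q2=8.00, Q1=12.00; dissipated=3.750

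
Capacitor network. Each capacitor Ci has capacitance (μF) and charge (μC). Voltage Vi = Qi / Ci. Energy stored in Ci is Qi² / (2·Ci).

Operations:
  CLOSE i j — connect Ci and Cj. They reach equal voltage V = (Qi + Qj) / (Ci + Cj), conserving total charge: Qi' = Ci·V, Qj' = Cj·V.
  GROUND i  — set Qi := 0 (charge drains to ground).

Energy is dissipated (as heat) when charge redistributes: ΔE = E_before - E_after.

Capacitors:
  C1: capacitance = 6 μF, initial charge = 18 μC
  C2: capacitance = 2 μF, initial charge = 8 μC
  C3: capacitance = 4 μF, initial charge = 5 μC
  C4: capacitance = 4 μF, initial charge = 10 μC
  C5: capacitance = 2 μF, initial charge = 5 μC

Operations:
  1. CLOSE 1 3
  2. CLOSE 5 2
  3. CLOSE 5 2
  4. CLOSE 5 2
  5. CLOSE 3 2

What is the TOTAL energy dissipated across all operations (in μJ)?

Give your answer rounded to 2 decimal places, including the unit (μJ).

Initial: C1(6μF, Q=18μC, V=3.00V), C2(2μF, Q=8μC, V=4.00V), C3(4μF, Q=5μC, V=1.25V), C4(4μF, Q=10μC, V=2.50V), C5(2μF, Q=5μC, V=2.50V)
Op 1: CLOSE 1-3: Q_total=23.00, C_total=10.00, V=2.30; Q1=13.80, Q3=9.20; dissipated=3.675
Op 2: CLOSE 5-2: Q_total=13.00, C_total=4.00, V=3.25; Q5=6.50, Q2=6.50; dissipated=1.125
Op 3: CLOSE 5-2: Q_total=13.00, C_total=4.00, V=3.25; Q5=6.50, Q2=6.50; dissipated=0.000
Op 4: CLOSE 5-2: Q_total=13.00, C_total=4.00, V=3.25; Q5=6.50, Q2=6.50; dissipated=0.000
Op 5: CLOSE 3-2: Q_total=15.70, C_total=6.00, V=2.62; Q3=10.47, Q2=5.23; dissipated=0.602
Total dissipated: 5.402 μJ

Answer: 5.40 μJ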